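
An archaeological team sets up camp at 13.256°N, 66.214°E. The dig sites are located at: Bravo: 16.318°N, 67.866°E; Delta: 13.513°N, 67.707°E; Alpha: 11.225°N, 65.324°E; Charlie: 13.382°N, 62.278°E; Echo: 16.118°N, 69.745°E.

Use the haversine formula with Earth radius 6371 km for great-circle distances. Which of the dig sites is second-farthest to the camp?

Distance to each, sorted:
Echo: 495.5 km
Charlie: 426.1 km
Bravo: 384.0 km
Alpha: 245.7 km
Delta: 164.0 km
The second-farthest is Charlie at 426.1 km.

Charlie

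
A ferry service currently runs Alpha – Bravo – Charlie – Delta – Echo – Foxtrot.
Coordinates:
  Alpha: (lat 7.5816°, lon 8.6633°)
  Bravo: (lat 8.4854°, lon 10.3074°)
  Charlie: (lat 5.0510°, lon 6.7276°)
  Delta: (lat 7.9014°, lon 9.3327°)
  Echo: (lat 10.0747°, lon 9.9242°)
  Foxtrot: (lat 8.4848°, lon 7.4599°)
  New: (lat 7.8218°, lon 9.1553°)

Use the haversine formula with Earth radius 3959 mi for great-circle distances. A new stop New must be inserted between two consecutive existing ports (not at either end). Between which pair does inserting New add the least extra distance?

Added distance for inserting New between each consecutive pair:
Alpha–Bravo: 0.1 mi
Bravo–Charlie: 3.5 mi
Charlie–Delta: 1.1 mi
Delta–Echo: 22.1 mi
Echo–Foxtrot: 88.2 mi
Smallest added distance is 0.1 mi, inserting between Alpha and Bravo.

between Alpha and Bravo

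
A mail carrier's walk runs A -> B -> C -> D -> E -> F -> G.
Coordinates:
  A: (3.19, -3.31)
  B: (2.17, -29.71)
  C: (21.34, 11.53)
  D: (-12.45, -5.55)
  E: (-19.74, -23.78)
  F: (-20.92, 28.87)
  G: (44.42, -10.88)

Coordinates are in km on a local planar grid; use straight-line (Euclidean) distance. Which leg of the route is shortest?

D–E

Leg distances:
A→B: 26.4 km
B→C: 45.5 km
C→D: 37.9 km
D→E: 19.6 km
E→F: 52.7 km
F→G: 76.5 km
The shortest leg is D–E at 19.6 km.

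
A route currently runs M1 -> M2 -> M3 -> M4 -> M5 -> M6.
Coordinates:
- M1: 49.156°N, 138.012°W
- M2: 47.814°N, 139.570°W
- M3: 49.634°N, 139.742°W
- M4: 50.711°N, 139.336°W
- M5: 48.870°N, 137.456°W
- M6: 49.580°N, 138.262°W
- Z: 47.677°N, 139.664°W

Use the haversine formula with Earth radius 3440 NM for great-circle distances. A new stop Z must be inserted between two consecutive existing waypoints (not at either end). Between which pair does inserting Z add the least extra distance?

between M2 and M3

Added distance for inserting Z between each consecutive pair:
M1–M2: 17.9 NM
M2–M3: 17.1 NM
M3–M4: 233.6 NM
M4–M5: 163.9 NM
M5–M6: 187.6 NM
Smallest added distance is 17.1 NM, inserting between M2 and M3.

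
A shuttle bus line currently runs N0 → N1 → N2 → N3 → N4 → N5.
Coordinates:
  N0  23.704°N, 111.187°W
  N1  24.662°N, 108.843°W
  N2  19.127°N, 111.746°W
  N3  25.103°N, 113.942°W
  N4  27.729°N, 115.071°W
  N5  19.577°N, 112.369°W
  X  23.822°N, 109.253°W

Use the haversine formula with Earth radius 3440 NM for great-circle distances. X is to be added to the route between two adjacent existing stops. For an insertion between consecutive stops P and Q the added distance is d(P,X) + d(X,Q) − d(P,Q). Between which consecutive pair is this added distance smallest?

Added distance for inserting X between each consecutive pair:
N0–N1: 21.0 NM
N1–N2: 0.1 NM
N2–N3: 202.9 NM
N3–N4: 490.9 NM
N4–N5: 189.3 NM
Smallest added distance is 0.1 NM, inserting between N1 and N2.

between N1 and N2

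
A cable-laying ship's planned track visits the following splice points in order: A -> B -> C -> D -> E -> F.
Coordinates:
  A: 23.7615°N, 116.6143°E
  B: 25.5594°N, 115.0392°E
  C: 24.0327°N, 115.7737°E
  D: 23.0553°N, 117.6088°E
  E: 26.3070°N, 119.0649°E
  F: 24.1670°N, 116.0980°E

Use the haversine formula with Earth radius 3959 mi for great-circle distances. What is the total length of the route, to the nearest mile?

888 mi

Leg distances:
A→B: 158.8 mi  (cumulative 158.8 mi)
B→C: 115.1 mi  (cumulative 273.9 mi)
C→D: 134.4 mi  (cumulative 408.3 mi)
D→E: 242.6 mi  (cumulative 650.9 mi)
E→F: 237.2 mi  (cumulative 888.1 mi)
Total route length ≈ 888 mi.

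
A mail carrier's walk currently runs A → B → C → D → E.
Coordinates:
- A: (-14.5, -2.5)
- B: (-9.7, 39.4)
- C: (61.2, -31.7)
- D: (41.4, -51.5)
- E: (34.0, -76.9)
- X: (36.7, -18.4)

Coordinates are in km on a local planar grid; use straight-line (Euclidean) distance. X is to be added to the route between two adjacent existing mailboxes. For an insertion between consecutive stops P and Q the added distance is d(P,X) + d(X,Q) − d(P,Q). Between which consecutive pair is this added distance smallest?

Added distance for inserting X between each consecutive pair:
A–B: 85.6 km
B–C: 1.6 km
C–D: 33.3 km
D–E: 65.5 km
Smallest added distance is 1.6 km, inserting between B and C.

between B and C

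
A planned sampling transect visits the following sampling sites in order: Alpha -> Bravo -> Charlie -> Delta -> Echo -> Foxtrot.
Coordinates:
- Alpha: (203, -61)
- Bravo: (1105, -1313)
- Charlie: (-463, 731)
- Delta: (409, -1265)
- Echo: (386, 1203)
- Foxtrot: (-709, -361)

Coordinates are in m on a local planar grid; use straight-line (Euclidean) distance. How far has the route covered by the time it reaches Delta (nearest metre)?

6297 m

Leg distances:
Alpha→Bravo: 1543.1 m  (cumulative 1543.1 m)
Bravo→Charlie: 2576.2 m  (cumulative 4119.2 m)
Charlie→Delta: 2178.2 m  (cumulative 6297.4 m)
Cumulative distance at Delta ≈ 6297 m.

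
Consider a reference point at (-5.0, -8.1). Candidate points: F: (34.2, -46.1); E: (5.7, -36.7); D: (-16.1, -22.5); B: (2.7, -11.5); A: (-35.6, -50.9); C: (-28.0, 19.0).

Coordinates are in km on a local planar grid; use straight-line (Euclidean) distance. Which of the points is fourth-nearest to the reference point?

C

Distance to each, sorted:
B: 8.4 km
D: 18.2 km
E: 30.5 km
C: 35.5 km
A: 52.6 km
F: 54.6 km
The fourth-nearest is C at 35.5 km.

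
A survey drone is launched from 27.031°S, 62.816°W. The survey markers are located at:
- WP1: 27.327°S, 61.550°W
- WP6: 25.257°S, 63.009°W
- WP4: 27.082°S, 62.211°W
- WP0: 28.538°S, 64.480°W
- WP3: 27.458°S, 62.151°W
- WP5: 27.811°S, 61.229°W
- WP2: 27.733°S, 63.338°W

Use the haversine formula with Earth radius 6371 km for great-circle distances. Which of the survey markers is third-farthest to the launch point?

WP5

Distances from the launch point (27.031°S, 62.816°W):
WP0: 234.3 km
WP6: 198.2 km
WP5: 179.0 km
WP1: 129.5 km
WP2: 93.5 km
WP3: 81.1 km
WP4: 60.2 km
The third-farthest is WP5 at 179.0 km.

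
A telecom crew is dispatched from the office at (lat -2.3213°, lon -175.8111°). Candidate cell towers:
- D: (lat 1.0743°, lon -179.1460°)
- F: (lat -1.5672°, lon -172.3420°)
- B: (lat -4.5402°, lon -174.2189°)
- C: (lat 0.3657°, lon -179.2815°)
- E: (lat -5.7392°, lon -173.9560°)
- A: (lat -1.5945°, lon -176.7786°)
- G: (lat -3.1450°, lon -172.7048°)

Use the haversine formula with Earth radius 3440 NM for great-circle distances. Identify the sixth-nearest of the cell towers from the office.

C

Distance to each, sorted:
A: 72.6 NM
B: 163.9 NM
G: 192.7 NM
F: 213.0 NM
E: 233.3 NM
C: 263.5 NM
D: 285.7 NM
The sixth-nearest is C at 263.5 NM.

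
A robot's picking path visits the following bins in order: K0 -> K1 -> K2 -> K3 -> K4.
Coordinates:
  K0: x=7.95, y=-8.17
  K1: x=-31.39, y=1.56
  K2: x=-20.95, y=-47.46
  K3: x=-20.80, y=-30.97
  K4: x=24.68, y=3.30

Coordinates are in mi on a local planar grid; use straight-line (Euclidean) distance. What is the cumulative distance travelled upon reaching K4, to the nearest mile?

Leg distances:
K0→K1: 40.5 mi  (cumulative 40.5 mi)
K1→K2: 50.1 mi  (cumulative 90.6 mi)
K2→K3: 16.5 mi  (cumulative 107.1 mi)
K3→K4: 56.9 mi  (cumulative 164.1 mi)
Cumulative distance at K4 ≈ 164 mi.

164 mi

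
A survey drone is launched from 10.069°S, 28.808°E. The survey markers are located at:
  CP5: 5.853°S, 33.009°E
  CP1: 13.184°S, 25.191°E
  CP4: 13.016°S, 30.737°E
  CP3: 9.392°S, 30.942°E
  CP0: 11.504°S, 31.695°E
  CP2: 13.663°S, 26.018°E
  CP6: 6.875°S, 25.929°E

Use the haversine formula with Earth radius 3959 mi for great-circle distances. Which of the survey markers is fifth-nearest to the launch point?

CP2

Distance to each, sorted:
CP3: 152.7 mi
CP0: 219.6 mi
CP4: 241.9 mi
CP6: 295.7 mi
CP2: 311.9 mi
CP1: 325.9 mi
CP5: 409.2 mi
The fifth-nearest is CP2 at 311.9 mi.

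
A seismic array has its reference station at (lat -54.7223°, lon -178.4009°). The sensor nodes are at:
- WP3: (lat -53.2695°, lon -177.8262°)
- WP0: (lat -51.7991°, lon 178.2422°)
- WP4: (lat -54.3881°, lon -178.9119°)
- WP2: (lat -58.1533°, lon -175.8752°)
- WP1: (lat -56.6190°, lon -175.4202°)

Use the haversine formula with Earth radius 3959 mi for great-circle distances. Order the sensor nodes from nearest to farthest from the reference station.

Distances from the reference station:
WP4 (lat -54.3881°, lon -178.9119°): 30.9 mi
WP3 (lat -53.2695°, lon -177.8262°): 103.1 mi
WP1 (lat -56.6190°, lon -175.4202°): 175.1 mi
WP0 (lat -51.7991°, lon 178.2422°): 245.0 mi
WP2 (lat -58.1533°, lon -175.8752°): 255.9 mi

WP4, WP3, WP1, WP0, WP2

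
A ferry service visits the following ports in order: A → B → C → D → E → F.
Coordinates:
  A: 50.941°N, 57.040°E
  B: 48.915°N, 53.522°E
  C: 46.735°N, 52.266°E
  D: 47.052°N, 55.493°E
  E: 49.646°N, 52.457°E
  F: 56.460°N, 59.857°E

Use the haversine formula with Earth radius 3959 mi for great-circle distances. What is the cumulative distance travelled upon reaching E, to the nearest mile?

752 mi

Leg distances:
A→B: 209.9 mi  (cumulative 209.9 mi)
B→C: 161.5 mi  (cumulative 371.4 mi)
C→D: 153.9 mi  (cumulative 525.4 mi)
D→E: 227.0 mi  (cumulative 752.4 mi)
Cumulative distance at E ≈ 752 mi.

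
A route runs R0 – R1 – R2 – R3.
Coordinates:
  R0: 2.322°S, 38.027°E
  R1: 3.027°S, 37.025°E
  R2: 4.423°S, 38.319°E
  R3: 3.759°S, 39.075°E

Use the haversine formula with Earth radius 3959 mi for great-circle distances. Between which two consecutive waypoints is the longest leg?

R1–R2

Leg distances:
R0→R1: 84.6 mi
R1→R2: 131.4 mi
R2→R3: 69.4 mi
The longest leg is R1–R2 at 131.4 mi.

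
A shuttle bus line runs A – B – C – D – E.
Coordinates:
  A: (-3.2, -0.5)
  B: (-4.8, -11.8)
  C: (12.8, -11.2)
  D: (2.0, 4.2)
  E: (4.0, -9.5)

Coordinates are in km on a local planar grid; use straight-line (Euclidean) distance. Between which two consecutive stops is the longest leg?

C–D

Leg distances:
A→B: 11.4 km
B→C: 17.6 km
C→D: 18.8 km
D→E: 13.8 km
The longest leg is C–D at 18.8 km.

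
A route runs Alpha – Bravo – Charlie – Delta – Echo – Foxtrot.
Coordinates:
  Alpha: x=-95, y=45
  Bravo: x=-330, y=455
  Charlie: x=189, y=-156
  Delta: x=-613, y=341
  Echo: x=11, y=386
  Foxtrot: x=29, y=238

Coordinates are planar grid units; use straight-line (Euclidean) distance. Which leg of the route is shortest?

Echo–Foxtrot

Leg distances:
Alpha→Bravo: 472.6
Bravo→Charlie: 801.7
Charlie→Delta: 943.5
Delta→Echo: 625.6
Echo→Foxtrot: 149.1
The shortest leg is Echo–Foxtrot at 149.1.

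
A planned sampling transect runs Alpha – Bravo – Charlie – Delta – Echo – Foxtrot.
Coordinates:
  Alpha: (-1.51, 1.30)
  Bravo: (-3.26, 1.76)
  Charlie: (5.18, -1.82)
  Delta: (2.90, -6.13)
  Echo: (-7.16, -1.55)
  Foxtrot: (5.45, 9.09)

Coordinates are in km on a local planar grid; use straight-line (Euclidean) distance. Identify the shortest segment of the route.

Alpha–Bravo

Leg distances:
Alpha→Bravo: 1.8 km
Bravo→Charlie: 9.2 km
Charlie→Delta: 4.9 km
Delta→Echo: 11.1 km
Echo→Foxtrot: 16.5 km
The shortest leg is Alpha–Bravo at 1.8 km.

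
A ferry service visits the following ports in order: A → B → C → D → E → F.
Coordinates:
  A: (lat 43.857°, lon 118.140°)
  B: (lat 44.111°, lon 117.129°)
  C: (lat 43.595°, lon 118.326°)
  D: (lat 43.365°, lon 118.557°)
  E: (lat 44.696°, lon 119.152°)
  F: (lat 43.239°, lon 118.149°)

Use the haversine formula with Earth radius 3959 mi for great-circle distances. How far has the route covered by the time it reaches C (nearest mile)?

123 mi

Leg distances:
A→B: 53.2 mi  (cumulative 53.2 mi)
B→C: 69.5 mi  (cumulative 122.7 mi)
Cumulative distance at C ≈ 123 mi.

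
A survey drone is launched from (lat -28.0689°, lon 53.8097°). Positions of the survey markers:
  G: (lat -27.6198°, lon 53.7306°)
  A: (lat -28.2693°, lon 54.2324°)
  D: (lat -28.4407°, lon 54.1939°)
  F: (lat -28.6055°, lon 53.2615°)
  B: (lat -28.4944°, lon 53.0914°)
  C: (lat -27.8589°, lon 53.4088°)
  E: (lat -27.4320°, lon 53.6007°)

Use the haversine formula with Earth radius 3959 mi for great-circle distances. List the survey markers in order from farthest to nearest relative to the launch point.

Distances from the launch point:
B (lat -28.4944°, lon 53.0914°): 52.7 mi
F (lat -28.6055°, lon 53.2615°): 49.9 mi
E (lat -27.4320°, lon 53.6007°): 45.8 mi
D (lat -28.4407°, lon 54.1939°): 34.7 mi
G (lat -27.6198°, lon 53.7306°): 31.4 mi
A (lat -28.2693°, lon 54.2324°): 29.2 mi
C (lat -27.8589°, lon 53.4088°): 28.4 mi

B, F, E, D, G, A, C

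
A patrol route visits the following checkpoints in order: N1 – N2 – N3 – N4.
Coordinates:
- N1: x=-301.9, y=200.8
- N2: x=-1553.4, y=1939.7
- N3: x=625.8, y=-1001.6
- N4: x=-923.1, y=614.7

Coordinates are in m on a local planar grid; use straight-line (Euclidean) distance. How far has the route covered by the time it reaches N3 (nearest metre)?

Leg distances:
N1→N2: 2142.4 m  (cumulative 2142.4 m)
N2→N3: 3660.6 m  (cumulative 5803.1 m)
Cumulative distance at N3 ≈ 5803 m.

5803 m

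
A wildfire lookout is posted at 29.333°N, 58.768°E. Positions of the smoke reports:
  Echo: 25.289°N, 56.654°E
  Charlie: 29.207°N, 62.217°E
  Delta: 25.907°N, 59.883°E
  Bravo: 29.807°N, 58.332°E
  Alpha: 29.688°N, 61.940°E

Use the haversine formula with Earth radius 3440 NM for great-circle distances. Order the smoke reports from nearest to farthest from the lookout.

Distance from the lookout at 29.333°N, 58.768°E to each:
Bravo 29.807°N, 58.332°E: 36.4 NM
Alpha 29.688°N, 61.940°E: 167.1 NM
Charlie 29.207°N, 62.217°E: 180.8 NM
Delta 25.907°N, 59.883°E: 214.1 NM
Echo 25.289°N, 56.654°E: 267.7 NM

Bravo, Alpha, Charlie, Delta, Echo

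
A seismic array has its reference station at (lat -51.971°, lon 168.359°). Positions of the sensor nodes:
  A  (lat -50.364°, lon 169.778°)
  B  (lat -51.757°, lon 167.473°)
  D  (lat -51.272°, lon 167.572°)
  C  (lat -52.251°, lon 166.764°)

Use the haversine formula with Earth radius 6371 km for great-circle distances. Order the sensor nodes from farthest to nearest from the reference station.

Distances from the reference station:
A (lat -50.364°, lon 169.778°): 204.2 km
C (lat -52.251°, lon 166.764°): 113.3 km
D (lat -51.272°, lon 167.572°): 94.8 km
B (lat -51.757°, lon 167.473°): 65.3 km

A, C, D, B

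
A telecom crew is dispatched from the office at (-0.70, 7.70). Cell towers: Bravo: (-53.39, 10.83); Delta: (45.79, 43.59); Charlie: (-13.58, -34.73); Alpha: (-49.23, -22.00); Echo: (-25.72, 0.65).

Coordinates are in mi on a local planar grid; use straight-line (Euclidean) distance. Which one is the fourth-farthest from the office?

Charlie

Distances from the office ((-0.70, 7.70)):
Delta: 58.7 mi
Alpha: 56.9 mi
Bravo: 52.8 mi
Charlie: 44.3 mi
Echo: 26.0 mi
The fourth-farthest is Charlie at 44.3 mi.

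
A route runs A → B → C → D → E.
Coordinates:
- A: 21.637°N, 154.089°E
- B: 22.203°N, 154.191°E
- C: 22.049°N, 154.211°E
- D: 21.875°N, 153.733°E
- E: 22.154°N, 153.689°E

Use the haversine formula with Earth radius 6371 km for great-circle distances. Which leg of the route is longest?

Leg distances:
A→B: 63.8 km
B→C: 17.2 km
C→D: 53.0 km
D→E: 31.4 km
The longest leg is A–B at 63.8 km.

A–B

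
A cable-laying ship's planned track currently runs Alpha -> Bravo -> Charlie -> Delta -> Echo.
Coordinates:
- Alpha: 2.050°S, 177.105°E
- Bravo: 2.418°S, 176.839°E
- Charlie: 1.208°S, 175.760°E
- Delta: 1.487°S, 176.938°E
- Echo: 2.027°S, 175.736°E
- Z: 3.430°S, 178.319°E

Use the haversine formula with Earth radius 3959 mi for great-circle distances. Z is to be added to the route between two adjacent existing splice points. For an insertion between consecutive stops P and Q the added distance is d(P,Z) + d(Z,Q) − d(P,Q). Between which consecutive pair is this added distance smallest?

between Alpha and Bravo

Added distance for inserting Z between each consecutive pair:
Alpha–Bravo: 219.3 mi
Bravo–Charlie: 245.8 mi
Charlie–Delta: 315.1 mi
Delta–Echo: 276.6 mi
Smallest added distance is 219.3 mi, inserting between Alpha and Bravo.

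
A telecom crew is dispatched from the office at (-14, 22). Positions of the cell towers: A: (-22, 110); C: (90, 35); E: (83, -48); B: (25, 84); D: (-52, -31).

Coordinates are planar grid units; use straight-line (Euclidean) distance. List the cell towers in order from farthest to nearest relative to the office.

Computing each straight-line distance from (-14, 22):
E (83, -48): 119.6
C (90, 35): 104.8
A (-22, 110): 88.4
B (25, 84): 73.2
D (-52, -31): 65.2

E, C, A, B, D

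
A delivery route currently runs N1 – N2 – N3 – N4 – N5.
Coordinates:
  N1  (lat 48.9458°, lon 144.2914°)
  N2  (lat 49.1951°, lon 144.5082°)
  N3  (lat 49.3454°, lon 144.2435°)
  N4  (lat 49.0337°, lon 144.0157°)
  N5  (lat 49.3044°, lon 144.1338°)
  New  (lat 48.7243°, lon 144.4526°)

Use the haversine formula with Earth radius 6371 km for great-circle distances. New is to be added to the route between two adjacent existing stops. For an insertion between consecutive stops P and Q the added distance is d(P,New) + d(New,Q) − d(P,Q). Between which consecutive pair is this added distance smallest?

between N1 and N2

Added distance for inserting New between each consecutive pair:
N1–N2: 47.9 km
N2–N3: 97.8 km
N3–N4: 79.3 km
N4–N5: 84.2 km
Smallest added distance is 47.9 km, inserting between N1 and N2.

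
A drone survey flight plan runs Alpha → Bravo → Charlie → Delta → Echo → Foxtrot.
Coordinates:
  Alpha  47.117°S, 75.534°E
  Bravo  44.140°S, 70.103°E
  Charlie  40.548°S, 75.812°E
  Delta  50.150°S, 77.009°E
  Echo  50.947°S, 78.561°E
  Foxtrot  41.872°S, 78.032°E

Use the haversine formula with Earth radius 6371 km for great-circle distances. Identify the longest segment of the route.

Leg distances:
Alpha→Bravo: 536.4 km
Bravo→Charlie: 615.9 km
Charlie→Delta: 1071.7 km
Delta→Echo: 141.0 km
Echo→Foxtrot: 1009.9 km
The longest leg is Charlie–Delta at 1071.7 km.

Charlie–Delta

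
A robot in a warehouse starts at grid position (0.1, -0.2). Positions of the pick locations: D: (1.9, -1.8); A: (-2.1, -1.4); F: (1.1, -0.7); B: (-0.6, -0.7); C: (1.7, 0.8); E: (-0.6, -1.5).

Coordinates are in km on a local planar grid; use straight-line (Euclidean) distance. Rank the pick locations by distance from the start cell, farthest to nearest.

Distance from the start cell at (0.1, -0.2) to each:
A (-2.1, -1.4): 2.5 km
D (1.9, -1.8): 2.4 km
C (1.7, 0.8): 1.9 km
E (-0.6, -1.5): 1.5 km
F (1.1, -0.7): 1.1 km
B (-0.6, -0.7): 0.9 km

A, D, C, E, F, B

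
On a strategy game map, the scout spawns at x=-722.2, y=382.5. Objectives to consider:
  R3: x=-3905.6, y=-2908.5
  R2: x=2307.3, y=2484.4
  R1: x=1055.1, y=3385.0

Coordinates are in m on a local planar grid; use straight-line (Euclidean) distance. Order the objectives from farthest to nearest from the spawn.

Distances from the spawn:
R3 x=-3905.6, y=-2908.5: 4578.7 m
R2 x=2307.3, y=2484.4: 3687.3 m
R1 x=1055.1, y=3385.0: 3489.1 m

R3, R2, R1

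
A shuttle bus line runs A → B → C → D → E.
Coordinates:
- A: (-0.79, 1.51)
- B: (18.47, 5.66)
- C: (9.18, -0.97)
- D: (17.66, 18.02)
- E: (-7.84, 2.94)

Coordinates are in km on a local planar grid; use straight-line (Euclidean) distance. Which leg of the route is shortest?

B–C

Leg distances:
A→B: 19.7 km
B→C: 11.4 km
C→D: 20.8 km
D→E: 29.6 km
The shortest leg is B–C at 11.4 km.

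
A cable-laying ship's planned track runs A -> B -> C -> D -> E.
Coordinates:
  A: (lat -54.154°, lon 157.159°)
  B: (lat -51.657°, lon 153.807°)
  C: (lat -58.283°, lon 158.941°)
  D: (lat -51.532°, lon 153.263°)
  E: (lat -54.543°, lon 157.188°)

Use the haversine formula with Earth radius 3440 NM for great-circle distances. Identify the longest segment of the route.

Leg distances:
A→B: 192.9 NM
B→C: 435.1 NM
C→D: 449.8 NM
D→E: 229.6 NM
The longest leg is C–D at 449.8 NM.

C–D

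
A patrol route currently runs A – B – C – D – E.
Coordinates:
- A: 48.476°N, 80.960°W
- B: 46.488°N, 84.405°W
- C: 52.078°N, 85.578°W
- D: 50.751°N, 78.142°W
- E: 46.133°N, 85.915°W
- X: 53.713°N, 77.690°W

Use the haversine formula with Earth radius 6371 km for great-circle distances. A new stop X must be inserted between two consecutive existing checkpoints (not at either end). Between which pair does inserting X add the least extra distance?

between C and D

Added distance for inserting X between each consecutive pair:
A–B: 1219.3 km
B–C: 866.2 km
C–D: 353.8 km
D–E: 588.5 km
Smallest added distance is 353.8 km, inserting between C and D.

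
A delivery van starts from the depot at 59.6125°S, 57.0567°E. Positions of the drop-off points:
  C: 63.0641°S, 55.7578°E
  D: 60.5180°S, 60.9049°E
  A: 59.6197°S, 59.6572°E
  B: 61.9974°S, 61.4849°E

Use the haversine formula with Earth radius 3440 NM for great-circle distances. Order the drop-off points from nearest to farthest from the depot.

Distance from the depot at 59.6125°S, 57.0567°E to each:
A 59.6197°S, 59.6572°E: 79.0 NM
D 60.5180°S, 60.9049°E: 127.4 NM
B 61.9974°S, 61.4849°E: 193.1 NM
C 63.0641°S, 55.7578°E: 210.6 NM

A, D, B, C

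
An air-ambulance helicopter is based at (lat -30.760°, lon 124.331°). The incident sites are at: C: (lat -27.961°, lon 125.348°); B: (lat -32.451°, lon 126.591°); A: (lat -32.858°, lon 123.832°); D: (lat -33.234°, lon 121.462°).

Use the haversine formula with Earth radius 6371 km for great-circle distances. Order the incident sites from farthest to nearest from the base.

Distance from the base at (lat -30.760°, lon 124.331°) to each:
D (lat -33.234°, lon 121.462°): 385.8 km
C (lat -27.961°, lon 125.348°): 326.5 km
B (lat -32.451°, lon 126.591°): 284.9 km
A (lat -32.858°, lon 123.832°): 238.0 km

D, C, B, A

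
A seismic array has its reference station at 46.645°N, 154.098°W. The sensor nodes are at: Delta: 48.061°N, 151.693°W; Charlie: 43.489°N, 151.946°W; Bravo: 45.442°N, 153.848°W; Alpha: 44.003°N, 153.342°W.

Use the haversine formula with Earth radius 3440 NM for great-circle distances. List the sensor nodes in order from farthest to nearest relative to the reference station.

Computing each great-circle distance from 46.645°N, 154.098°W:
Charlie 43.489°N, 151.946°W: 210.3 NM
Alpha 44.003°N, 153.342°W: 161.8 NM
Delta 48.061°N, 151.693°W: 129.6 NM
Bravo 45.442°N, 153.848°W: 73.0 NM

Charlie, Alpha, Delta, Bravo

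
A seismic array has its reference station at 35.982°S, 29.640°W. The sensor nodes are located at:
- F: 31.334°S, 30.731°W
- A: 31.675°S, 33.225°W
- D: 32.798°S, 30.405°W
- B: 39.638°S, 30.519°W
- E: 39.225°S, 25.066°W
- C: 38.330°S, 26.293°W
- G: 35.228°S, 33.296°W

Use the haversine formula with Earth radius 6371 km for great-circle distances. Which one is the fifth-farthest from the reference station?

C

Distance to each, sorted:
A: 582.1 km
E: 540.6 km
F: 526.6 km
B: 413.8 km
C: 395.1 km
D: 360.9 km
G: 341.0 km
The fifth-farthest is C at 395.1 km.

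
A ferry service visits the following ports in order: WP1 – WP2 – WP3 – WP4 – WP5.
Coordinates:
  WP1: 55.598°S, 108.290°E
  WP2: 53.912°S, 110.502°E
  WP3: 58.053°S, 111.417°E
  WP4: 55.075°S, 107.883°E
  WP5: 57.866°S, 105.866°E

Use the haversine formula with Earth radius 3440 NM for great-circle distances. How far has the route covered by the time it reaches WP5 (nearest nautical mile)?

Leg distances:
WP1→WP2: 127.0 NM  (cumulative 127.0 NM)
WP2→WP3: 250.5 NM  (cumulative 377.5 NM)
WP3→WP4: 213.6 NM  (cumulative 591.0 NM)
WP4→WP5: 180.4 NM  (cumulative 771.4 NM)
Cumulative distance at WP5 ≈ 771 NM.

771 NM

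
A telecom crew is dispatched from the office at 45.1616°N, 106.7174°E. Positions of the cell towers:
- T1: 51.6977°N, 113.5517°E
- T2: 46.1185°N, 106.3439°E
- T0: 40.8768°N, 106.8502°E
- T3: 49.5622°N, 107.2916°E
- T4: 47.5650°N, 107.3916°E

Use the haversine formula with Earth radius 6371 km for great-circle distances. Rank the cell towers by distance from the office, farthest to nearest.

Distance from the office at 45.1616°N, 106.7174°E to each:
T1 51.6977°N, 113.5517°E: 883.7 km
T3 49.5622°N, 107.2916°E: 491.2 km
T0 40.8768°N, 106.8502°E: 476.6 km
T4 47.5650°N, 107.3916°E: 272.2 km
T2 46.1185°N, 106.3439°E: 110.3 km

T1, T3, T0, T4, T2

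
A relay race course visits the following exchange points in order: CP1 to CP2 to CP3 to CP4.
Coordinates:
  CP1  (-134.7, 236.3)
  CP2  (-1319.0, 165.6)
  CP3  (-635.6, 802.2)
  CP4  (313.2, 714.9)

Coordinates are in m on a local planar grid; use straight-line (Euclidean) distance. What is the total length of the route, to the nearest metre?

Leg distances:
CP1→CP2: 1186.4 m  (cumulative 1186.4 m)
CP2→CP3: 934.0 m  (cumulative 2120.4 m)
CP3→CP4: 952.8 m  (cumulative 3073.2 m)
Total route length ≈ 3073 m.

3073 m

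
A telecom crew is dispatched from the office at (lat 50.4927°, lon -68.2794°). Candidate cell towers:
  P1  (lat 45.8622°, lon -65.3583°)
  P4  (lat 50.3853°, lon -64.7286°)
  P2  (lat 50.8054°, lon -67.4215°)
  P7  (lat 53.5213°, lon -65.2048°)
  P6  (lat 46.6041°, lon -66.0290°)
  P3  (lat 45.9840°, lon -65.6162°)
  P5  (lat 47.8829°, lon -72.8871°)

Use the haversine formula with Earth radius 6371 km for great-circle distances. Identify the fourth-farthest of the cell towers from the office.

Distances from the office ((lat 50.4927°, lon -68.2794°)):
P1: 558.5 km
P3: 538.7 km
P6: 463.0 km
P5: 443.0 km
P7: 397.0 km
P4: 251.7 km
P2: 69.8 km
The fourth-farthest is P5 at 443.0 km.

P5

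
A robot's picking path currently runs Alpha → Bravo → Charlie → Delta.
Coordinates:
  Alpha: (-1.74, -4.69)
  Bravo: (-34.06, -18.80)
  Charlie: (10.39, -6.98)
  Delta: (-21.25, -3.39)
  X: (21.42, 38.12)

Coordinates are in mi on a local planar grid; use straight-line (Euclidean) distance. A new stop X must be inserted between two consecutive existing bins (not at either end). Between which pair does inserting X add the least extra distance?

Added distance for inserting X between each consecutive pair:
Alpha–Bravo: 92.9 mi
Bravo–Charlie: 79.9 mi
Charlie–Delta: 74.1 mi
Smallest added distance is 74.1 mi, inserting between Charlie and Delta.

between Charlie and Delta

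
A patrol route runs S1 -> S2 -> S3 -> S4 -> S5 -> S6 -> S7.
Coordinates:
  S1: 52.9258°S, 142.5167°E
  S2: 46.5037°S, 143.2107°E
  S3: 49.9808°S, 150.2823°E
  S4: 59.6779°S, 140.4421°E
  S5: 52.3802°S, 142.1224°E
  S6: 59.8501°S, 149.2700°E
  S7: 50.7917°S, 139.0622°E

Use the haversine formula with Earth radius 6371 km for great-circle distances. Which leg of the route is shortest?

Leg distances:
S1→S2: 715.8 km
S2→S3: 650.5 km
S3→S4: 1246.0 km
S4→S5: 818.1 km
S5→S6: 940.2 km
S6→S7: 1193.6 km
The shortest leg is S2–S3 at 650.5 km.

S2–S3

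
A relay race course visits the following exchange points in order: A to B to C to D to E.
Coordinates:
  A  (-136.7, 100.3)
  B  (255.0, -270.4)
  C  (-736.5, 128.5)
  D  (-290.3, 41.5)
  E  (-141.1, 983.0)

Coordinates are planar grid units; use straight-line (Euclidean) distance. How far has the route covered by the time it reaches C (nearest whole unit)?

1608

Leg distances:
A→B: 539.3  (cumulative 539.3)
B→C: 1068.7  (cumulative 1608.0)
Cumulative distance at C ≈ 1608.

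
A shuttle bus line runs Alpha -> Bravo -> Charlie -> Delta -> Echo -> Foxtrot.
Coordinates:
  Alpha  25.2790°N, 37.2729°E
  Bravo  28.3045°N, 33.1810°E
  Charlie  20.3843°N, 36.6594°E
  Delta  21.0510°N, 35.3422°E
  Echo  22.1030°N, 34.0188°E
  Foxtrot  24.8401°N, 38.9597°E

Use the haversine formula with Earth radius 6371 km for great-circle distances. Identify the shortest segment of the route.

Leg distances:
Alpha→Bravo: 527.3 km
Bravo→Charlie: 948.4 km
Charlie→Delta: 155.8 km
Delta→Echo: 180.0 km
Echo→Foxtrot: 588.6 km
The shortest leg is Charlie–Delta at 155.8 km.

Charlie–Delta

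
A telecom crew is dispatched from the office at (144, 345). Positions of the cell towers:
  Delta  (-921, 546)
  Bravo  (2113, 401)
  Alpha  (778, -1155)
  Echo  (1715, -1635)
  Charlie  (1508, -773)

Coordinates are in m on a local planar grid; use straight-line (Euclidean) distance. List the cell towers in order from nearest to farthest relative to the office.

Delta, Alpha, Charlie, Bravo, Echo

Distances from the office:
Delta (-921, 546): 1083.8 m
Alpha (778, -1155): 1628.5 m
Charlie (1508, -773): 1763.6 m
Bravo (2113, 401): 1969.8 m
Echo (1715, -1635): 2527.5 m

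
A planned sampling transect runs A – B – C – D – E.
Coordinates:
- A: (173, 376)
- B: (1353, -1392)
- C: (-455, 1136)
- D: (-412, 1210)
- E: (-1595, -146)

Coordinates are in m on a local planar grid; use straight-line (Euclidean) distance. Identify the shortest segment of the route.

C–D

Leg distances:
A→B: 2125.6 m
B→C: 3108.0 m
C→D: 85.6 m
D→E: 1799.5 m
The shortest leg is C–D at 85.6 m.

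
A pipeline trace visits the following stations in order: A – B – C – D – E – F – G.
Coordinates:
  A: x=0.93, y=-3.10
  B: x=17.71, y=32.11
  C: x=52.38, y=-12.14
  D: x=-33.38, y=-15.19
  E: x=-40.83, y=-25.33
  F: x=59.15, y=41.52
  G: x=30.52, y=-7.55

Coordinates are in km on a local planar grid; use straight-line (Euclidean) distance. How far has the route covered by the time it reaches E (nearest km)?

Leg distances:
A→B: 39.0 km  (cumulative 39.0 km)
B→C: 56.2 km  (cumulative 95.2 km)
C→D: 85.8 km  (cumulative 181.0 km)
D→E: 12.6 km  (cumulative 193.6 km)
Cumulative distance at E ≈ 194 km.

194 km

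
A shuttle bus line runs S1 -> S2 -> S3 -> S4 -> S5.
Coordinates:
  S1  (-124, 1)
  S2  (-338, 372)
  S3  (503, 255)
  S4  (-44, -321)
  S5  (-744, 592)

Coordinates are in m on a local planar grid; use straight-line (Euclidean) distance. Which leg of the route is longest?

Leg distances:
S1→S2: 428.3 m
S2→S3: 849.1 m
S3→S4: 794.3 m
S4→S5: 1150.5 m
The longest leg is S4–S5 at 1150.5 m.

S4–S5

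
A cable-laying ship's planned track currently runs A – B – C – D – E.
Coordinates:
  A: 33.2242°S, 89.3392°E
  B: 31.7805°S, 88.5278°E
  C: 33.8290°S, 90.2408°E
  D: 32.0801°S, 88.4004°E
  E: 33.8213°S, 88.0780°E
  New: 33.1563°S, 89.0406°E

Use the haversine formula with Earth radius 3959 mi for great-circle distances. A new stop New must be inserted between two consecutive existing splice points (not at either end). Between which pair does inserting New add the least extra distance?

between C and D

Added distance for inserting New between each consecutive pair:
A–B: 7.2 mi
B–C: 10.0 mi
C–D: 5.3 mi
D–E: 33.4 mi
Smallest added distance is 5.3 mi, inserting between C and D.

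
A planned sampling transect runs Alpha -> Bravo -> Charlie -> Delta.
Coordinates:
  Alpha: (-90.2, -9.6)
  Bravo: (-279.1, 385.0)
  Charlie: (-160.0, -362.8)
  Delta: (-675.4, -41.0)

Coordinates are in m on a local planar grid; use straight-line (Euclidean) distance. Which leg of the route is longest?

Leg distances:
Alpha→Bravo: 437.5 m
Bravo→Charlie: 757.2 m
Charlie→Delta: 607.6 m
The longest leg is Bravo–Charlie at 757.2 m.

Bravo–Charlie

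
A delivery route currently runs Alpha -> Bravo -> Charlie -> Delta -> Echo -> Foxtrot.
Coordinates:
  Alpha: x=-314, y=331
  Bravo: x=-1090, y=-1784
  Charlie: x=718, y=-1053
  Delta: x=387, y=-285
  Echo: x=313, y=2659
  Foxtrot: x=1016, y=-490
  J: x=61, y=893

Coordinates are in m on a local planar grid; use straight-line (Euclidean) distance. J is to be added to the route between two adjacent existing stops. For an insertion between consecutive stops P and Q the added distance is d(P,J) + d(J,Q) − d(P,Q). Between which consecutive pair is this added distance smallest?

between Delta and Echo

Added distance for inserting J between each consecutive pair:
Alpha–Bravo: 1336.7 m
Bravo–Charlie: 3017.7 m
Charlie–Delta: 2439.9 m
Delta–Echo: 61.2 m
Echo–Foxtrot: 238.1 m
Smallest added distance is 61.2 m, inserting between Delta and Echo.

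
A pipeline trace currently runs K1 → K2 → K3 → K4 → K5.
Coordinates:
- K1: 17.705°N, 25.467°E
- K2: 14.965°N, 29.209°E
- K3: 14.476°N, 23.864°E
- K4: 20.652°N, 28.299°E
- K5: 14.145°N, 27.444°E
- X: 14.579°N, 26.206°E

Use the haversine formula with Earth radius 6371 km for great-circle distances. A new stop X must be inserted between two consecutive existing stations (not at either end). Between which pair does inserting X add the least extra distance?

between K2 and K3

Added distance for inserting X between each consecutive pair:
K1–K2: 179.9 km
K2–K3: 0.7 km
K3–K4: 131.0 km
K4–K5: 123.4 km
Smallest added distance is 0.7 km, inserting between K2 and K3.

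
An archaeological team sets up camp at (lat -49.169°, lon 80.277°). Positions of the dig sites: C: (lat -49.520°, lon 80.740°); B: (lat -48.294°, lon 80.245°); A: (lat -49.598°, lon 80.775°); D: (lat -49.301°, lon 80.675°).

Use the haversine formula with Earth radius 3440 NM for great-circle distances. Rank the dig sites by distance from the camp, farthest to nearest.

B, A, C, D

Computing each great-circle distance from (lat -49.169°, lon 80.277°):
B (lat -48.294°, lon 80.245°): 52.5 NM
A (lat -49.598°, lon 80.775°): 32.3 NM
C (lat -49.520°, lon 80.740°): 27.8 NM
D (lat -49.301°, lon 80.675°): 17.5 NM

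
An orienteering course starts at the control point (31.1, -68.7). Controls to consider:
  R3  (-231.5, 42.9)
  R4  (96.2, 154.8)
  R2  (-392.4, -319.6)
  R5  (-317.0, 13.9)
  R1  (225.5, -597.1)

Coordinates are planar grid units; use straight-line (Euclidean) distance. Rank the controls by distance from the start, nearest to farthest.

Computing each straight-line distance from (31.1, -68.7):
R4 (96.2, 154.8): 232.8
R3 (-231.5, 42.9): 285.3
R5 (-317.0, 13.9): 357.8
R2 (-392.4, -319.6): 492.2
R1 (225.5, -597.1): 563.0

R4, R3, R5, R2, R1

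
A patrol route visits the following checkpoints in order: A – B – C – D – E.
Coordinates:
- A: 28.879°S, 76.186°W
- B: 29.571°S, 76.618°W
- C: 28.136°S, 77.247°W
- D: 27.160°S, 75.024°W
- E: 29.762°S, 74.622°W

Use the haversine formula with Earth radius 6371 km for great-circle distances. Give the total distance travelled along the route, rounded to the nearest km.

Leg distances:
A→B: 87.6 km  (cumulative 87.6 km)
B→C: 170.9 km  (cumulative 258.5 km)
C→D: 244.4 km  (cumulative 502.9 km)
D→E: 292.0 km  (cumulative 794.9 km)
Total route length ≈ 795 km.

795 km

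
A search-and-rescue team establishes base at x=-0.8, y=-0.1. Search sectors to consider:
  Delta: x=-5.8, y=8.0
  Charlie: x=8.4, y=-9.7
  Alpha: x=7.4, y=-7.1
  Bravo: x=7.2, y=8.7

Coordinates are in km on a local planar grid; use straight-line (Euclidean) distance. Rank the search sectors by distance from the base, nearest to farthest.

Distances from the base:
Delta x=-5.8, y=8.0: 9.5 km
Alpha x=7.4, y=-7.1: 10.8 km
Bravo x=7.2, y=8.7: 11.9 km
Charlie x=8.4, y=-9.7: 13.3 km

Delta, Alpha, Bravo, Charlie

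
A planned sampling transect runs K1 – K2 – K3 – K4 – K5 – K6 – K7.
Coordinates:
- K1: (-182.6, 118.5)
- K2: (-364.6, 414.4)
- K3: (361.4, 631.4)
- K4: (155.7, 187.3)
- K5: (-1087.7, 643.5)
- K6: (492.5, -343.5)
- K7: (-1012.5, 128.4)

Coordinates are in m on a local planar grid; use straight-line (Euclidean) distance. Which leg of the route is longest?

K5–K6

Leg distances:
K1→K2: 347.4 m
K2→K3: 757.7 m
K3→K4: 489.4 m
K4→K5: 1324.4 m
K5→K6: 1863.1 m
K6→K7: 1577.2 m
The longest leg is K5–K6 at 1863.1 m.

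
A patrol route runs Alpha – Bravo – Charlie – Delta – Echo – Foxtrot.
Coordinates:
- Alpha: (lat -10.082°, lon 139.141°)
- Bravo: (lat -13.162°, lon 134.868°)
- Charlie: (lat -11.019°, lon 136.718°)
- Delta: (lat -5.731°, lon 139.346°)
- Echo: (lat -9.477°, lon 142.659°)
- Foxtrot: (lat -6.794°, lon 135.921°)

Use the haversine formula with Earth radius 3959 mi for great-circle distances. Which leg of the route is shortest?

Bravo–Charlie

Leg distances:
Alpha→Bravo: 359.0 mi
Bravo→Charlie: 193.8 mi
Charlie→Delta: 407.1 mi
Delta→Echo: 344.2 mi
Echo→Foxtrot: 496.7 mi
The shortest leg is Bravo–Charlie at 193.8 mi.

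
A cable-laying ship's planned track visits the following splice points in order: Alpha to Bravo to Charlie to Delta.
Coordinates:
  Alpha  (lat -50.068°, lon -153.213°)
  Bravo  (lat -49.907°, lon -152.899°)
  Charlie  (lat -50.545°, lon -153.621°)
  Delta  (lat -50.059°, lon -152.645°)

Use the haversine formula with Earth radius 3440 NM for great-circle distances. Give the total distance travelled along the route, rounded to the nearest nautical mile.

Leg distances:
Alpha→Bravo: 15.5 NM  (cumulative 15.5 NM)
Bravo→Charlie: 47.3 NM  (cumulative 62.8 NM)
Charlie→Delta: 47.5 NM  (cumulative 110.3 NM)
Total route length ≈ 110 NM.

110 NM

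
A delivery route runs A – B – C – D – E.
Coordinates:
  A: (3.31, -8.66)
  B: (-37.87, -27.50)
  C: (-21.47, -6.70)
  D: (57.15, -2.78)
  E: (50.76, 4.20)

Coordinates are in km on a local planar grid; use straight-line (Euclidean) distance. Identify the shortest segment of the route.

Leg distances:
A→B: 45.3 km
B→C: 26.5 km
C→D: 78.7 km
D→E: 9.5 km
The shortest leg is D–E at 9.5 km.

D–E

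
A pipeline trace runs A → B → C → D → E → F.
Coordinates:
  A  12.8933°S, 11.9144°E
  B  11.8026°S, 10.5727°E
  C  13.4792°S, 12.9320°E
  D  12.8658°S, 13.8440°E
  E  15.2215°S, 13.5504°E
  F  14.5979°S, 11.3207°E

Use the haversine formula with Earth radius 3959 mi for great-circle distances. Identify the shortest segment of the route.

Leg distances:
A→B: 117.8 mi
B→C: 196.8 mi
C→D: 74.6 mi
D→E: 164.0 mi
E→F: 155.0 mi
The shortest leg is C–D at 74.6 mi.

C–D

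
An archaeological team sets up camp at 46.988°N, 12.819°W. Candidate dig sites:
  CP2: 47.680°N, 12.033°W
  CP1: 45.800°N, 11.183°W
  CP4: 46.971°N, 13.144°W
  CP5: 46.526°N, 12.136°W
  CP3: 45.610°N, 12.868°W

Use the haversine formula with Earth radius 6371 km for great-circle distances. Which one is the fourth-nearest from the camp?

CP3

Distance to each, sorted:
CP4: 24.7 km
CP5: 73.1 km
CP2: 97.1 km
CP3: 153.3 km
CP1: 182.2 km
The fourth-nearest is CP3 at 153.3 km.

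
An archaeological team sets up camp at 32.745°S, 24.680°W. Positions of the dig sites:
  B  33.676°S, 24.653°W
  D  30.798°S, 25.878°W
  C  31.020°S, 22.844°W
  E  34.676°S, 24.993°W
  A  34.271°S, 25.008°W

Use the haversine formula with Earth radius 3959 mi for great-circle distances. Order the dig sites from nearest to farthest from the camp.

Distances from the camp:
B 33.676°S, 24.653°W: 64.3 mi
A 34.271°S, 25.008°W: 107.1 mi
E 34.676°S, 24.993°W: 134.6 mi
D 30.798°S, 25.878°W: 151.8 mi
C 31.020°S, 22.844°W: 160.7 mi

B, A, E, D, C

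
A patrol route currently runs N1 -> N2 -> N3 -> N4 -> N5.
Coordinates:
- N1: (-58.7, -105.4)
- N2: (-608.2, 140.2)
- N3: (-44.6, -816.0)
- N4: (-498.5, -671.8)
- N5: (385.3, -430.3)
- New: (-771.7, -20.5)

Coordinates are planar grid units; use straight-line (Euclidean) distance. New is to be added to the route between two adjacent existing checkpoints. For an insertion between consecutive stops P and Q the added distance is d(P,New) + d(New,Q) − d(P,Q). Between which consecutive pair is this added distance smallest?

Added distance for inserting New between each consecutive pair:
N1–N2: 345.4
N2–N3: 197.0
N3–N4: 1307.8
N4–N5: 1017.5
Smallest added distance is 197.0, inserting between N2 and N3.

between N2 and N3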